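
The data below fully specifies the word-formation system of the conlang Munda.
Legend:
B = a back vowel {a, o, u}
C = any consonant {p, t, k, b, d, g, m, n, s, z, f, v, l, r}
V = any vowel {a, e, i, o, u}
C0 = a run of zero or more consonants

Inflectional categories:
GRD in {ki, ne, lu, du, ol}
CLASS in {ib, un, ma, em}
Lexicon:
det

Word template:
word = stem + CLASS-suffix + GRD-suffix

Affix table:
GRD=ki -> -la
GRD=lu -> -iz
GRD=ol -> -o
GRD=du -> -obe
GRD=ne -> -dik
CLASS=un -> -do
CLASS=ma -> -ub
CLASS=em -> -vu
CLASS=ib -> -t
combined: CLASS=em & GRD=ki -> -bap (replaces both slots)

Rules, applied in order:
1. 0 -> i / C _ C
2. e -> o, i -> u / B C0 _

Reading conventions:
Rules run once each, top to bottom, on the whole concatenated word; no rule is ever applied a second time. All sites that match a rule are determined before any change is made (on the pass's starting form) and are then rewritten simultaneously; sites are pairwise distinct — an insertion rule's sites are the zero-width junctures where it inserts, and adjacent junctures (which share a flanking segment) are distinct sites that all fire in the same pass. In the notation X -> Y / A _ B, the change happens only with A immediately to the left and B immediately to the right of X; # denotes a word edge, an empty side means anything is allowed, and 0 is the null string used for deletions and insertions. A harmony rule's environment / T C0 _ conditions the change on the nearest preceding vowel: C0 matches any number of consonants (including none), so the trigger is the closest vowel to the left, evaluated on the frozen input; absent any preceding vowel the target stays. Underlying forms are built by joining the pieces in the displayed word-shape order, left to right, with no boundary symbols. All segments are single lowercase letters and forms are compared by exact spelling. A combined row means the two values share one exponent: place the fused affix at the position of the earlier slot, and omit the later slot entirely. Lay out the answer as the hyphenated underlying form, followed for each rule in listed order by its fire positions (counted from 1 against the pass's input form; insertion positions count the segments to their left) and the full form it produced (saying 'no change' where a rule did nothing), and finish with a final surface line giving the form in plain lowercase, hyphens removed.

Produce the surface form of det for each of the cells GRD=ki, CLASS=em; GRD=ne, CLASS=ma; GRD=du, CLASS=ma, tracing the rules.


cell GRD=ki, CLASS=em:
underlying: det-bap
1. 0 -> i / C _ C: inserts after position(s) 3: detibap
2. e -> o, i -> u / B C0 _: no change
surface: detibap

cell GRD=ne, CLASS=ma:
underlying: det-ub-dik
1. 0 -> i / C _ C: inserts after position(s) 5: detubidik
2. e -> o, i -> u / B C0 _: fires at position(s) 6: detubudik
surface: detubudik

cell GRD=du, CLASS=ma:
underlying: det-ub-obe
1. 0 -> i / C _ C: no change
2. e -> o, i -> u / B C0 _: fires at position(s) 8: detubobo
surface: detubobo


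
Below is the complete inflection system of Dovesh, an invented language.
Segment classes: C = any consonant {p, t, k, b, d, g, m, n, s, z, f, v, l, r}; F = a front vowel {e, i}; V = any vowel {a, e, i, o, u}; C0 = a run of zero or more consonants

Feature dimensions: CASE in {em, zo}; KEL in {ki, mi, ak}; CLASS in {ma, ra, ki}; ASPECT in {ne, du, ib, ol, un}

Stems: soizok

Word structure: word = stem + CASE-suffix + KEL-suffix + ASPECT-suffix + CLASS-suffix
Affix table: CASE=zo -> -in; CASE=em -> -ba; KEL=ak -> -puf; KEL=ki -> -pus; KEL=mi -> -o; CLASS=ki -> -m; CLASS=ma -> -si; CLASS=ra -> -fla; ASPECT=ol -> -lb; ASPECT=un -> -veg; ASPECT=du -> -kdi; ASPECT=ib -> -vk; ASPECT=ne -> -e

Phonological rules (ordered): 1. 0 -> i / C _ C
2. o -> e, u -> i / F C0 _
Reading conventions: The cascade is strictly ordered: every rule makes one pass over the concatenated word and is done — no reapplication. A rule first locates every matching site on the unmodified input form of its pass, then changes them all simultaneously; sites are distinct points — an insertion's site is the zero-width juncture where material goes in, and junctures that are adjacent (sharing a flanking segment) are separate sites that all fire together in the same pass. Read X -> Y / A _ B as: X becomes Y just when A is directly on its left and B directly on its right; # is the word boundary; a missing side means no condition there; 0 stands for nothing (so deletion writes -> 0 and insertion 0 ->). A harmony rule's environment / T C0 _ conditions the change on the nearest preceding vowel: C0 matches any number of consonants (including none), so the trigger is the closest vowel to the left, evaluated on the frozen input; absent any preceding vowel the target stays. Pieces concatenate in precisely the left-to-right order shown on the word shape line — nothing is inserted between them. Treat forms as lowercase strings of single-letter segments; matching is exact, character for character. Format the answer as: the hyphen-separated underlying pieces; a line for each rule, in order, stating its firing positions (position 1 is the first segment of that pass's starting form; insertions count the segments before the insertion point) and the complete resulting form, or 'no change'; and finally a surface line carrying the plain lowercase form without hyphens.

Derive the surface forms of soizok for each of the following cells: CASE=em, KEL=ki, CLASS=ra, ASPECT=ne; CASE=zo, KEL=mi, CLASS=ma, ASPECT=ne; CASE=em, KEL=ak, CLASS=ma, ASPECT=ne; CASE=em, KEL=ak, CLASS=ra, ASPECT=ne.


cell CASE=em, KEL=ki, CLASS=ra, ASPECT=ne:
underlying: soizok-ba-pus-e-fla
1. 0 -> i / C _ C: inserts after position(s) 6, 13: soizokibapusefila
2. o -> e, u -> i / F C0 _: fires at position(s) 5: soizekibapusefila
surface: soizekibapusefila

cell CASE=zo, KEL=mi, CLASS=ma, ASPECT=ne:
underlying: soizok-in-o-e-si
1. 0 -> i / C _ C: no change
2. o -> e, u -> i / F C0 _: fires at position(s) 5, 9: soizekineesi
surface: soizekineesi

cell CASE=em, KEL=ak, CLASS=ma, ASPECT=ne:
underlying: soizok-ba-puf-e-si
1. 0 -> i / C _ C: inserts after position(s) 6: soizokibapufesi
2. o -> e, u -> i / F C0 _: fires at position(s) 5: soizekibapufesi
surface: soizekibapufesi

cell CASE=em, KEL=ak, CLASS=ra, ASPECT=ne:
underlying: soizok-ba-puf-e-fla
1. 0 -> i / C _ C: inserts after position(s) 6, 13: soizokibapufefila
2. o -> e, u -> i / F C0 _: fires at position(s) 5: soizekibapufefila
surface: soizekibapufefila


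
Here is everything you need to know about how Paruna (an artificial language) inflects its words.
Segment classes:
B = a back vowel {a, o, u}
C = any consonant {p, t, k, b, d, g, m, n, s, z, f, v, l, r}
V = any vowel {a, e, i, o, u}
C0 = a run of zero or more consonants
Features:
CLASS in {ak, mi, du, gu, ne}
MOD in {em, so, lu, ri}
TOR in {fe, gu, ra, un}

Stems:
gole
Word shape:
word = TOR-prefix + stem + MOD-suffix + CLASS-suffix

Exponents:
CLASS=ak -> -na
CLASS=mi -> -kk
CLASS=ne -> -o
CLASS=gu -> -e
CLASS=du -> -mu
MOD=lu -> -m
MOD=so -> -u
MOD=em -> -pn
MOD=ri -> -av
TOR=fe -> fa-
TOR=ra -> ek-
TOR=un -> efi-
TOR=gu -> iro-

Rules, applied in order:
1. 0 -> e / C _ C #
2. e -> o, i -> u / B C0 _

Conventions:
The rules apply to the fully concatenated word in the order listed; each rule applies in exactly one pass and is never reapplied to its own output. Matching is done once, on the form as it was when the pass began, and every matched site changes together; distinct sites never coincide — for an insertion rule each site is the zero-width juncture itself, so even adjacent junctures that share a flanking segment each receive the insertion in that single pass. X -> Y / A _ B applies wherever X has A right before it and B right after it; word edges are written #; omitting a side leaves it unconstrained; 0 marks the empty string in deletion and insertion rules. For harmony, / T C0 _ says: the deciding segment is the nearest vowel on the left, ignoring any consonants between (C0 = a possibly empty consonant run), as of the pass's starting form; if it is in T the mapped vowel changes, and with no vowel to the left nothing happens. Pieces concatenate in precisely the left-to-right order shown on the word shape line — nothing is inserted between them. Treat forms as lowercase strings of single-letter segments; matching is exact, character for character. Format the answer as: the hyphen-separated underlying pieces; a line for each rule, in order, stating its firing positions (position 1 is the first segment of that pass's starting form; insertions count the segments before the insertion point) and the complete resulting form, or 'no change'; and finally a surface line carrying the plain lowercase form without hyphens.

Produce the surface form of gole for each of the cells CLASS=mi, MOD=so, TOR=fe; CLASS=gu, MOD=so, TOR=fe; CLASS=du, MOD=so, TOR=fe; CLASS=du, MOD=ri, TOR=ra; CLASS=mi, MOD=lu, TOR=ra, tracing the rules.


cell CLASS=mi, MOD=so, TOR=fe:
underlying: fa-gole-u-kk
1. 0 -> e / C _ C #: inserts after position(s) 8: fagoleukek
2. e -> o, i -> u / B C0 _: fires at position(s) 6, 9: fagoloukok
surface: fagoloukok

cell CLASS=gu, MOD=so, TOR=fe:
underlying: fa-gole-u-e
1. 0 -> e / C _ C #: no change
2. e -> o, i -> u / B C0 _: fires at position(s) 6, 8: fagolouo
surface: fagolouo

cell CLASS=du, MOD=so, TOR=fe:
underlying: fa-gole-u-mu
1. 0 -> e / C _ C #: no change
2. e -> o, i -> u / B C0 _: fires at position(s) 6: fagoloumu
surface: fagoloumu

cell CLASS=du, MOD=ri, TOR=ra:
underlying: ek-gole-av-mu
1. 0 -> e / C _ C #: no change
2. e -> o, i -> u / B C0 _: fires at position(s) 6: ekgoloavmu
surface: ekgoloavmu

cell CLASS=mi, MOD=lu, TOR=ra:
underlying: ek-gole-m-kk
1. 0 -> e / C _ C #: inserts after position(s) 8: ekgolemkek
2. e -> o, i -> u / B C0 _: fires at position(s) 6: ekgolomkek
surface: ekgolomkek


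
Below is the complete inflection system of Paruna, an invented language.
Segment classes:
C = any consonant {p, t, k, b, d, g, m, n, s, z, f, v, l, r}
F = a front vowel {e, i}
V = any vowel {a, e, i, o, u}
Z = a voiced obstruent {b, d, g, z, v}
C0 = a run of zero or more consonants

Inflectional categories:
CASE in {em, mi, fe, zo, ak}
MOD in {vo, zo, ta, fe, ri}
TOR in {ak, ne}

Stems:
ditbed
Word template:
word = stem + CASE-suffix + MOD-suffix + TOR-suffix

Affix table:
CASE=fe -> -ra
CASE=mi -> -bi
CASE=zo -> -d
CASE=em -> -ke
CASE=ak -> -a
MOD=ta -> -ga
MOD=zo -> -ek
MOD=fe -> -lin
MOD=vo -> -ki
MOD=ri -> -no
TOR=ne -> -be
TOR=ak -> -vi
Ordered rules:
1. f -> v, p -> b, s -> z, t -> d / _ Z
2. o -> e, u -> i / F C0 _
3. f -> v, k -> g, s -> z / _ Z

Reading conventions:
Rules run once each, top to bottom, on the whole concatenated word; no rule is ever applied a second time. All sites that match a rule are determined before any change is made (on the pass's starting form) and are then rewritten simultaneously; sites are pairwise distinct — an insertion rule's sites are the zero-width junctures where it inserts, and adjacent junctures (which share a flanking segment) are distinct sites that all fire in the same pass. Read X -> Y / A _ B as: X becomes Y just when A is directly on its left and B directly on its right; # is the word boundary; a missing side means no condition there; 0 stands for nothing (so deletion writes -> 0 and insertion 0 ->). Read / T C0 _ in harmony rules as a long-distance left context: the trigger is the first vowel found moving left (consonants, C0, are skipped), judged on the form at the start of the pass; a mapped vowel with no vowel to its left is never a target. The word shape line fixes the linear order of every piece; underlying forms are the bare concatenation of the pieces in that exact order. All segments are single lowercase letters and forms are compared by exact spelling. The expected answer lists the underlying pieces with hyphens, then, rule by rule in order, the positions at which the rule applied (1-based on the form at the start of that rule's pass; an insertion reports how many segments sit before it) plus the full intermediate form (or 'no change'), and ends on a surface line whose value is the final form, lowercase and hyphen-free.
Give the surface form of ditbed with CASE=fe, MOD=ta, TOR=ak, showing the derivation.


underlying: ditbed-ra-ga-vi
1. f -> v, p -> b, s -> z, t -> d / _ Z: fires at position(s) 3: didbedragavi
2. o -> e, u -> i / F C0 _: no change
3. f -> v, k -> g, s -> z / _ Z: no change
surface: didbedragavi


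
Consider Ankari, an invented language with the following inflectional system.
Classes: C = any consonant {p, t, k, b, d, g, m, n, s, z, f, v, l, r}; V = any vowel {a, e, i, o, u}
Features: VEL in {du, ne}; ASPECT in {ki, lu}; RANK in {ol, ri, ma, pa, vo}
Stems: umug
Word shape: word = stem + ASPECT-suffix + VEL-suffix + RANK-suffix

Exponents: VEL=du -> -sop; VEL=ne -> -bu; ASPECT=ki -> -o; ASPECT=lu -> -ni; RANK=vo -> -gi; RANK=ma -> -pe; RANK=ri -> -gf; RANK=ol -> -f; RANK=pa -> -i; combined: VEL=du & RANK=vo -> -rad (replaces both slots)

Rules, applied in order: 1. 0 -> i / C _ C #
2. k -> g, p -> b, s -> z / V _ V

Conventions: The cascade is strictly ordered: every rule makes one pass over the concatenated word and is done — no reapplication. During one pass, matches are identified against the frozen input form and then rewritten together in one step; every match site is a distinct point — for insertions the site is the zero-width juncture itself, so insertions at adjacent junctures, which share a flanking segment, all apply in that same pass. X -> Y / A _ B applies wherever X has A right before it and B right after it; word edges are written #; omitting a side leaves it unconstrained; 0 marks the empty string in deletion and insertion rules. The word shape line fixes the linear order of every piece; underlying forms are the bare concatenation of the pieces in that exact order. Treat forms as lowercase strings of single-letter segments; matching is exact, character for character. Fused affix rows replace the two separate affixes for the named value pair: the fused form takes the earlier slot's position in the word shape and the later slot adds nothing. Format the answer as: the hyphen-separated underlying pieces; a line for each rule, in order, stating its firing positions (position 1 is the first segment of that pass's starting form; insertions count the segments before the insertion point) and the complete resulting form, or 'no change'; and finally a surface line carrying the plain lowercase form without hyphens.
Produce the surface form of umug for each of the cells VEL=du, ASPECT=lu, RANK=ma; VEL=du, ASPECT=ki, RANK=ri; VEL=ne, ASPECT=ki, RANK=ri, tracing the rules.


cell VEL=du, ASPECT=lu, RANK=ma:
underlying: umug-ni-sop-pe
1. 0 -> i / C _ C #: no change
2. k -> g, p -> b, s -> z / V _ V: fires at position(s) 7: umugnizoppe
surface: umugnizoppe

cell VEL=du, ASPECT=ki, RANK=ri:
underlying: umug-o-sop-gf
1. 0 -> i / C _ C #: inserts after position(s) 9: umugosopgif
2. k -> g, p -> b, s -> z / V _ V: fires at position(s) 6: umugozopgif
surface: umugozopgif

cell VEL=ne, ASPECT=ki, RANK=ri:
underlying: umug-o-bu-gf
1. 0 -> i / C _ C #: inserts after position(s) 8: umugobugif
2. k -> g, p -> b, s -> z / V _ V: no change
surface: umugobugif


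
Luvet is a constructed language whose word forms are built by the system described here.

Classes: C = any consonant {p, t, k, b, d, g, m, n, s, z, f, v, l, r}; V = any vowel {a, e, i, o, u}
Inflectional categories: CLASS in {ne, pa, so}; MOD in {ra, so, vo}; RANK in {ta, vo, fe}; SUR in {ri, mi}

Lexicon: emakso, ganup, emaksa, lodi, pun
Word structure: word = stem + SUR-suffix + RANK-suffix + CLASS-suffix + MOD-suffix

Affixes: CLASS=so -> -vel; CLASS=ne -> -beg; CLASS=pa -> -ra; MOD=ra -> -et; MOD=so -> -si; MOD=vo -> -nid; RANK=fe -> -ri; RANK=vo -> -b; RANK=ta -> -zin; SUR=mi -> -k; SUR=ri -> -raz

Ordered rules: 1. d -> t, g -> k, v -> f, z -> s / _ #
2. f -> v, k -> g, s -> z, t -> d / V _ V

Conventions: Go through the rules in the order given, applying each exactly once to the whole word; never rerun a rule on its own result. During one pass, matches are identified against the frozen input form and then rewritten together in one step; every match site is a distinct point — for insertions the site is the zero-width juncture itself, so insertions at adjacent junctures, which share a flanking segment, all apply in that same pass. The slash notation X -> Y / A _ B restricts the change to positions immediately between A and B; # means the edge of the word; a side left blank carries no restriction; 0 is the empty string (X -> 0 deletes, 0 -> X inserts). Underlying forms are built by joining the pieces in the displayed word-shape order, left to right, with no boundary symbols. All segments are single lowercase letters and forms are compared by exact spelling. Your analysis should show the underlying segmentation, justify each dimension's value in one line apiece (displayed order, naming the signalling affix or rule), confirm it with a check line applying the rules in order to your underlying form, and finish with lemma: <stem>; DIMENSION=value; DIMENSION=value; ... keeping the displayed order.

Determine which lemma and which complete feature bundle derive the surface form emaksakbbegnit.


underlying: emaksa-k-b-beg-nid
CLASS=ne - signalled by the affix -beg
MOD=vo - signalled by the affix -nid
RANK=vo - signalled by the affix -b
SUR=mi - signalled by the affix -k
check: emaksakbbegnid -> emaksakbbegnit -> emaksakbbegnit
lemma: emaksa; CLASS=ne; MOD=vo; RANK=vo; SUR=mi


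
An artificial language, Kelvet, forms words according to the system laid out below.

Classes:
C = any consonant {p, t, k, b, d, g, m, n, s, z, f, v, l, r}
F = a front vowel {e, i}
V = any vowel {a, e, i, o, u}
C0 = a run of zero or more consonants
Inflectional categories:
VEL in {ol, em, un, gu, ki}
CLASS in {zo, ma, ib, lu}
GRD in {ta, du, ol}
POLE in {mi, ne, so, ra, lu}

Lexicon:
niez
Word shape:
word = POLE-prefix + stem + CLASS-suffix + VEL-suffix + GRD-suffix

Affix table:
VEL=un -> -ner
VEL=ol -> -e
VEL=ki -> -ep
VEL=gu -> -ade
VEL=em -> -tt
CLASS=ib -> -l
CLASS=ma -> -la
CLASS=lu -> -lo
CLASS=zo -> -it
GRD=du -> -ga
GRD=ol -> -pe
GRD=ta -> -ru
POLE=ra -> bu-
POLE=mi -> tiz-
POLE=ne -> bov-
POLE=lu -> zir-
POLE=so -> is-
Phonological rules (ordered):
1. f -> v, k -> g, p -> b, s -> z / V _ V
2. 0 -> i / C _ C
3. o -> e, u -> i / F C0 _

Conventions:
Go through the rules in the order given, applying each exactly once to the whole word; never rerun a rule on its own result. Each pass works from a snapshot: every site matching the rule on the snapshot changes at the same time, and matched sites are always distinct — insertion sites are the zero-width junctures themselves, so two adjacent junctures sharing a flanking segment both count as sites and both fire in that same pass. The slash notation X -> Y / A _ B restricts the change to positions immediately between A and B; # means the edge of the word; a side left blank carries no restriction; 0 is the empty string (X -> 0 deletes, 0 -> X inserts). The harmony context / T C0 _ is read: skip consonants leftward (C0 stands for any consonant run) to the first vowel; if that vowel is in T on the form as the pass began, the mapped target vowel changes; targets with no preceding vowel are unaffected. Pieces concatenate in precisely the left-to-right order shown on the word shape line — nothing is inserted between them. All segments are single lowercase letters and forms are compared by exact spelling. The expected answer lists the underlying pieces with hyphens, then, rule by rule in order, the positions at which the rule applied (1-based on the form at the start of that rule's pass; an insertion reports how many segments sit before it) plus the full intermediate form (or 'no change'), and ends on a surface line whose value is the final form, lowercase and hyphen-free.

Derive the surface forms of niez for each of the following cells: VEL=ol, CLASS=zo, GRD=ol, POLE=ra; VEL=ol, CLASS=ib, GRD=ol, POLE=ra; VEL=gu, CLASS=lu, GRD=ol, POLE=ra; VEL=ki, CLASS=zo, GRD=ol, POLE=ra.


cell VEL=ol, CLASS=zo, GRD=ol, POLE=ra:
underlying: bu-niez-it-e-pe
1. f -> v, k -> g, p -> b, s -> z / V _ V: fires at position(s) 10: buniezitebe
2. 0 -> i / C _ C: no change
3. o -> e, u -> i / F C0 _: no change
surface: buniezitebe

cell VEL=ol, CLASS=ib, GRD=ol, POLE=ra:
underlying: bu-niez-l-e-pe
1. f -> v, k -> g, p -> b, s -> z / V _ V: fires at position(s) 9: buniezlebe
2. 0 -> i / C _ C: inserts after position(s) 6: buniezilebe
3. o -> e, u -> i / F C0 _: no change
surface: buniezilebe

cell VEL=gu, CLASS=lu, GRD=ol, POLE=ra:
underlying: bu-niez-lo-ade-pe
1. f -> v, k -> g, p -> b, s -> z / V _ V: fires at position(s) 12: buniezloadebe
2. 0 -> i / C _ C: inserts after position(s) 6: bunieziloadebe
3. o -> e, u -> i / F C0 _: fires at position(s) 9: buniezileadebe
surface: buniezileadebe

cell VEL=ki, CLASS=zo, GRD=ol, POLE=ra:
underlying: bu-niez-it-ep-pe
1. f -> v, k -> g, p -> b, s -> z / V _ V: no change
2. 0 -> i / C _ C: inserts after position(s) 10: buniezitepipe
3. o -> e, u -> i / F C0 _: no change
surface: buniezitepipe


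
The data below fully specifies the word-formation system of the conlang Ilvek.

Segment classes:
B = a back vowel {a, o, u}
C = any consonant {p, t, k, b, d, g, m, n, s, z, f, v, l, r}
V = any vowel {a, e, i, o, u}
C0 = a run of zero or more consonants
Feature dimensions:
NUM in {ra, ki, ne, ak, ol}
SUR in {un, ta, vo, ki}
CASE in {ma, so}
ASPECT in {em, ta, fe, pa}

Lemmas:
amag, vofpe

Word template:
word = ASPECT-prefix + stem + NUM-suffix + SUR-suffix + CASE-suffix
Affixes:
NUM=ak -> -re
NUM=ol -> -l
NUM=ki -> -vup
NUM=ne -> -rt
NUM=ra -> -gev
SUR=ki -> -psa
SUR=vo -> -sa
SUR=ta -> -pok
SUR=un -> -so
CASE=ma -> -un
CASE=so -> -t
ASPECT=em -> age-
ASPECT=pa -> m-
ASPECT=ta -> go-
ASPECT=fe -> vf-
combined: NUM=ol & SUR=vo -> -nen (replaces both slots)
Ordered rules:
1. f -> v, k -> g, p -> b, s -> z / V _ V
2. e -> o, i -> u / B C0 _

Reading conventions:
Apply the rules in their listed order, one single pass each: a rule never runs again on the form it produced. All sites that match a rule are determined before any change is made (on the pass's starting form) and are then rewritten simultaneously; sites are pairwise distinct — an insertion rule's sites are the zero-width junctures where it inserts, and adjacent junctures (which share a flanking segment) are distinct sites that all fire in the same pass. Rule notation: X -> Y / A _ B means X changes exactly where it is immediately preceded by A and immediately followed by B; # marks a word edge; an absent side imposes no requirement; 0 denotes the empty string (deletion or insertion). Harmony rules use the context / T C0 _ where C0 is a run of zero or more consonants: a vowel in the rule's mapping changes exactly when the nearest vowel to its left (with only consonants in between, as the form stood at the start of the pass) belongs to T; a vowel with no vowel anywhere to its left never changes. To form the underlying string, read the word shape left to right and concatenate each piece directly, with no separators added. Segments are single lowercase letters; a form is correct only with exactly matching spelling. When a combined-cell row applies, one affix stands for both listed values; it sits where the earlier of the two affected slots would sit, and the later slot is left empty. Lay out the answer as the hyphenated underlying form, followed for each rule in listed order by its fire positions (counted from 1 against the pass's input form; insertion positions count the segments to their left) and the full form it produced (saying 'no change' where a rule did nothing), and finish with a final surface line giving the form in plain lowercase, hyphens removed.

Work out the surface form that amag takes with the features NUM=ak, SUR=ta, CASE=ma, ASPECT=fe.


underlying: vf-amag-re-pok-un
1. f -> v, k -> g, p -> b, s -> z / V _ V: fires at position(s) 9, 11: vfamagrebogun
2. e -> o, i -> u / B C0 _: fires at position(s) 8: vfamagrobogun
surface: vfamagrobogun


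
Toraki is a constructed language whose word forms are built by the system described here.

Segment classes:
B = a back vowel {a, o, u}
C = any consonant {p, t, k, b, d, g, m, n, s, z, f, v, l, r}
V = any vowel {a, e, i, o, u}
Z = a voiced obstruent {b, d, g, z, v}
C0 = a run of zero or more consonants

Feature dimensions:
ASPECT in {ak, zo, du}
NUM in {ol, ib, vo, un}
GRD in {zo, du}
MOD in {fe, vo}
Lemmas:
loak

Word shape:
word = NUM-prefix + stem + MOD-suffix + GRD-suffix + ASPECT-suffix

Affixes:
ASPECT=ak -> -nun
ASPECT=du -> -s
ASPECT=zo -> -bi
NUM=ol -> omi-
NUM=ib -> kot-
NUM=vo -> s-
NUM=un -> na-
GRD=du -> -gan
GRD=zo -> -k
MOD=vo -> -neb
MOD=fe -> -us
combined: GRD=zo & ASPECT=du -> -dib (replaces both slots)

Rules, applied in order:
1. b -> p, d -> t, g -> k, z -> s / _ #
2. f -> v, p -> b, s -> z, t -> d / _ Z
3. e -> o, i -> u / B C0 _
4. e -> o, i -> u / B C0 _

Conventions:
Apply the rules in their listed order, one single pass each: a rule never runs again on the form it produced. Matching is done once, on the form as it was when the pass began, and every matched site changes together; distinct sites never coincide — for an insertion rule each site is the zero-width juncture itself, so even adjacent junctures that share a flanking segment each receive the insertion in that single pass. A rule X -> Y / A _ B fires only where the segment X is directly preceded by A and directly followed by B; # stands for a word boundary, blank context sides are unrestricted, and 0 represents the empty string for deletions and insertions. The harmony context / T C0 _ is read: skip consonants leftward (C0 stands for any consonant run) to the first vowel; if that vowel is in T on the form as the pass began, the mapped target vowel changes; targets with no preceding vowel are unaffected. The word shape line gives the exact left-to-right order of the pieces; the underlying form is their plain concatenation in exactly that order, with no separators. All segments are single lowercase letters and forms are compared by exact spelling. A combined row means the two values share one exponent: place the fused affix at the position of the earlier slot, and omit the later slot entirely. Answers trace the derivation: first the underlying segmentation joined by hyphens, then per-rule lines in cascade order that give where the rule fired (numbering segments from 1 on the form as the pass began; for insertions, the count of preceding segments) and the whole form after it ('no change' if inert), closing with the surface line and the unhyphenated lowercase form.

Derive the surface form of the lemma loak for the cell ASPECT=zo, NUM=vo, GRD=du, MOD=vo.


underlying: s-loak-neb-gan-bi
1. b -> p, d -> t, g -> k, z -> s / _ #: no change
2. f -> v, p -> b, s -> z, t -> d / _ Z: no change
3. e -> o, i -> u / B C0 _: fires at position(s) 7, 13: sloaknobganbu
4. e -> o, i -> u / B C0 _: no change
surface: sloaknobganbu


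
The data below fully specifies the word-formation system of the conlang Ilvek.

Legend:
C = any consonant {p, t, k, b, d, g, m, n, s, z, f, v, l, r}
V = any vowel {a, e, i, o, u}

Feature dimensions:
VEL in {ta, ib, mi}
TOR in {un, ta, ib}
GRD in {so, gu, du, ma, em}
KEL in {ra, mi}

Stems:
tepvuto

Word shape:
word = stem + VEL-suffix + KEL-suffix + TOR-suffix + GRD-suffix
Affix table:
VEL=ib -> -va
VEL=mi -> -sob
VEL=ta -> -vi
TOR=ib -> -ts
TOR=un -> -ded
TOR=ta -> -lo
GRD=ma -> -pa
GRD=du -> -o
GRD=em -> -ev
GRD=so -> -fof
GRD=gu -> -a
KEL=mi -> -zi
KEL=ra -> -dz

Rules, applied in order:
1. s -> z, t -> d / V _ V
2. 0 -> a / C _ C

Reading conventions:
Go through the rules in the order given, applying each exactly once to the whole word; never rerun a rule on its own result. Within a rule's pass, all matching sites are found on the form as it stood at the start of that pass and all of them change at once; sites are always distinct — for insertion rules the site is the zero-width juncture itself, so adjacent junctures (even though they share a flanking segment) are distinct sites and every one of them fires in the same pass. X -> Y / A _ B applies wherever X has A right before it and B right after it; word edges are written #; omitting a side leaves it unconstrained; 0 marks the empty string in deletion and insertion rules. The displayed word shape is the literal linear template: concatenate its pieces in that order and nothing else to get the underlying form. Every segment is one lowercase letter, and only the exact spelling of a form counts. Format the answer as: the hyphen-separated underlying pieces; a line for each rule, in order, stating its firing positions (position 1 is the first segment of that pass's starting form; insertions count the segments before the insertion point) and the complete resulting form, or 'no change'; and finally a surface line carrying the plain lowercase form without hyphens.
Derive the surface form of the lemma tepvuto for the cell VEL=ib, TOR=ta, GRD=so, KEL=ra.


underlying: tepvuto-va-dz-lo-fof
1. s -> z, t -> d / V _ V: fires at position(s) 6: tepvudovadzlofof
2. 0 -> a / C _ C: inserts after position(s) 3, 10, 11: tepavudovadazalofof
surface: tepavudovadazalofof


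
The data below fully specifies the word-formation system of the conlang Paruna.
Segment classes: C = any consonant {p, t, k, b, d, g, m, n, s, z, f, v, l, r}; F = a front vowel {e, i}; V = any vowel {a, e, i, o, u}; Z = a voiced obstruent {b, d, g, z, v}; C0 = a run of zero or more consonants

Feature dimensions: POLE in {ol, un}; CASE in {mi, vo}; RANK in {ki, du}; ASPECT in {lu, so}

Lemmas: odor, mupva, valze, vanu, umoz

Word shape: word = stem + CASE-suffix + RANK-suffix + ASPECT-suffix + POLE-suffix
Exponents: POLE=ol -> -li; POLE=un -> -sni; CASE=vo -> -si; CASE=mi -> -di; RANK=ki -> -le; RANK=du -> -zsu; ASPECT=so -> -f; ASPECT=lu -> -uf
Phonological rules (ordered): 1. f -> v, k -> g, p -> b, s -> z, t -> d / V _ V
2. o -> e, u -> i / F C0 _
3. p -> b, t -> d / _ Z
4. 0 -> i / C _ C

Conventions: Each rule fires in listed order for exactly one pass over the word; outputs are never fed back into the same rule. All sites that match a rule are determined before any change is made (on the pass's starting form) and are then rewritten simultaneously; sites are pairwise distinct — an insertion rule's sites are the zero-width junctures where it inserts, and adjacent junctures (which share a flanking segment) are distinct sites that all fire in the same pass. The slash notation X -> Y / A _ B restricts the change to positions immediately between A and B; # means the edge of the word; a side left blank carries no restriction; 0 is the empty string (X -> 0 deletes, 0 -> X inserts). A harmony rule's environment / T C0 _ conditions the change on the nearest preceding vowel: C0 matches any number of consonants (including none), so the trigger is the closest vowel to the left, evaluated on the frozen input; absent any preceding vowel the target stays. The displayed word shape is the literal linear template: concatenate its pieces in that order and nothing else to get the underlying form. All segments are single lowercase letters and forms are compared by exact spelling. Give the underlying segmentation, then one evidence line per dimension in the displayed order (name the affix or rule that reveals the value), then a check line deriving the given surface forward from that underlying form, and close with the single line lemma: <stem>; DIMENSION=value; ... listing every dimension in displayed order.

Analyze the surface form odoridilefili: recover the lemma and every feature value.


underlying: odor-di-le-f-li
POLE=ol - signalled by the affix -li
CASE=mi - signalled by the affix -di
RANK=ki - signalled by the affix -le
ASPECT=so - signalled by the affix -f
check: odordilefli -> odordilefli -> odordilefli -> odordilefli -> odoridilefili
lemma: odor; POLE=ol; CASE=mi; RANK=ki; ASPECT=so


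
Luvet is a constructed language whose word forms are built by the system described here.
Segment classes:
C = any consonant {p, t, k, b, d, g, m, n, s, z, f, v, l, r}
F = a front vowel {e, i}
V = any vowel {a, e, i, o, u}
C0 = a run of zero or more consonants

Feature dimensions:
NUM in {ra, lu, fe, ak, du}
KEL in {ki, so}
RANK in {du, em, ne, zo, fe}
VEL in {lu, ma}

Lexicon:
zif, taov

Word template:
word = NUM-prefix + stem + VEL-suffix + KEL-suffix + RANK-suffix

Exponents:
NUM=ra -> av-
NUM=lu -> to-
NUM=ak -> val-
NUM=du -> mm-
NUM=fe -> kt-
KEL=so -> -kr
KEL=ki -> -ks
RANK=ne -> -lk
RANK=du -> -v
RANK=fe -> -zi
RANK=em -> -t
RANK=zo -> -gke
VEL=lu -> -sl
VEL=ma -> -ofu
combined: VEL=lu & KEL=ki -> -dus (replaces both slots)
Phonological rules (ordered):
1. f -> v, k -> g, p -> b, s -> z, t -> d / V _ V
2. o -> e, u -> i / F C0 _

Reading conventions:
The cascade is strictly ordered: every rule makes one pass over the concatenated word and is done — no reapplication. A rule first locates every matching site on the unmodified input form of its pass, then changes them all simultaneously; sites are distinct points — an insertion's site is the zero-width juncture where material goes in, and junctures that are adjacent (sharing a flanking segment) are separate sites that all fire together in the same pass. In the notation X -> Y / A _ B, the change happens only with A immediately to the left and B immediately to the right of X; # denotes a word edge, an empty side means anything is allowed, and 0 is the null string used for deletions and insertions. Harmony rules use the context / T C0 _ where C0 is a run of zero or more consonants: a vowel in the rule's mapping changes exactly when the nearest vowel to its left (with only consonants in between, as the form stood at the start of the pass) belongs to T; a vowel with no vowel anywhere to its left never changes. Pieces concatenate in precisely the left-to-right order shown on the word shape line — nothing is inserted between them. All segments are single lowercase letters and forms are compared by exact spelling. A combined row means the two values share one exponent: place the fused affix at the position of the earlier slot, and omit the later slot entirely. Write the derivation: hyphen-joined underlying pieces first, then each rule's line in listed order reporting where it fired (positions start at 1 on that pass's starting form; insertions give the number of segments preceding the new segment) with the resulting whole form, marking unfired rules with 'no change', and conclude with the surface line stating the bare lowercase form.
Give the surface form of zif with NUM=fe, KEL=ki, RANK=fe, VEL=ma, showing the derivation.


underlying: kt-zif-ofu-ks-zi
1. f -> v, k -> g, p -> b, s -> z, t -> d / V _ V: fires at position(s) 5, 7: ktzivovukszi
2. o -> e, u -> i / F C0 _: fires at position(s) 6: ktzivevukszi
surface: ktzivevukszi


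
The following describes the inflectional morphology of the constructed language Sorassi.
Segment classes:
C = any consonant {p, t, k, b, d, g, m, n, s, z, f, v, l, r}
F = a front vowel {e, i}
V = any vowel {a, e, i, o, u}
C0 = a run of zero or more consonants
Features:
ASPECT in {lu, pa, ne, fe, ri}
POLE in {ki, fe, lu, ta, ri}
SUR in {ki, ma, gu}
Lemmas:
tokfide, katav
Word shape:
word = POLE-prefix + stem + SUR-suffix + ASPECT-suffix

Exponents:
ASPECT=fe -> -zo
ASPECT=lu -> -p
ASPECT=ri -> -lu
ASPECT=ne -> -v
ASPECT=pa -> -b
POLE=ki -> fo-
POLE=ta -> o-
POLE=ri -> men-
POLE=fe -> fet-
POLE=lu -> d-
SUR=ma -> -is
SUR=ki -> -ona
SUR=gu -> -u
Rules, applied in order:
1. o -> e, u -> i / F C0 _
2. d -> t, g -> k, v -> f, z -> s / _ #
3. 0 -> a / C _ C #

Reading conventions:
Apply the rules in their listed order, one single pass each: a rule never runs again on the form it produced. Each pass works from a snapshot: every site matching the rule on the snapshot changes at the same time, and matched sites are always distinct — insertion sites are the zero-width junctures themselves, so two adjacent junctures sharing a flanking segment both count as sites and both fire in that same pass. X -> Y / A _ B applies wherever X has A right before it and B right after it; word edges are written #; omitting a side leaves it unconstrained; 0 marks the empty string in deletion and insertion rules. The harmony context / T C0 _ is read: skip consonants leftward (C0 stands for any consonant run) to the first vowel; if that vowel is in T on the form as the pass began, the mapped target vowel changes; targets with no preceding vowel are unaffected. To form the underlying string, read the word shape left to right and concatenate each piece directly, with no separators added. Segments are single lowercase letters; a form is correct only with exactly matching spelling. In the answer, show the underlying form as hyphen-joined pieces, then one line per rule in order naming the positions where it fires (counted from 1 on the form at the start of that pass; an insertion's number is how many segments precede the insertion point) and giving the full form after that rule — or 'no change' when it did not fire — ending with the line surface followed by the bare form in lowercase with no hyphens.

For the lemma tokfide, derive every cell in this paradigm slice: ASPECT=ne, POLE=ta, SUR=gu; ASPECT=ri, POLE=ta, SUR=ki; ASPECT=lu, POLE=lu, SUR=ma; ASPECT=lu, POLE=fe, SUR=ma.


cell ASPECT=ne, POLE=ta, SUR=gu:
underlying: o-tokfide-u-v
1. o -> e, u -> i / F C0 _: fires at position(s) 9: otokfideiv
2. d -> t, g -> k, v -> f, z -> s / _ #: fires at position(s) 10: otokfideif
3. 0 -> a / C _ C #: no change
surface: otokfideif

cell ASPECT=ri, POLE=ta, SUR=ki:
underlying: o-tokfide-ona-lu
1. o -> e, u -> i / F C0 _: fires at position(s) 9: otokfideenalu
2. d -> t, g -> k, v -> f, z -> s / _ #: no change
3. 0 -> a / C _ C #: no change
surface: otokfideenalu

cell ASPECT=lu, POLE=lu, SUR=ma:
underlying: d-tokfide-is-p
1. o -> e, u -> i / F C0 _: no change
2. d -> t, g -> k, v -> f, z -> s / _ #: no change
3. 0 -> a / C _ C #: inserts after position(s) 10: dtokfideisap
surface: dtokfideisap

cell ASPECT=lu, POLE=fe, SUR=ma:
underlying: fet-tokfide-is-p
1. o -> e, u -> i / F C0 _: fires at position(s) 5: fettekfideisp
2. d -> t, g -> k, v -> f, z -> s / _ #: no change
3. 0 -> a / C _ C #: inserts after position(s) 12: fettekfideisap
surface: fettekfideisap


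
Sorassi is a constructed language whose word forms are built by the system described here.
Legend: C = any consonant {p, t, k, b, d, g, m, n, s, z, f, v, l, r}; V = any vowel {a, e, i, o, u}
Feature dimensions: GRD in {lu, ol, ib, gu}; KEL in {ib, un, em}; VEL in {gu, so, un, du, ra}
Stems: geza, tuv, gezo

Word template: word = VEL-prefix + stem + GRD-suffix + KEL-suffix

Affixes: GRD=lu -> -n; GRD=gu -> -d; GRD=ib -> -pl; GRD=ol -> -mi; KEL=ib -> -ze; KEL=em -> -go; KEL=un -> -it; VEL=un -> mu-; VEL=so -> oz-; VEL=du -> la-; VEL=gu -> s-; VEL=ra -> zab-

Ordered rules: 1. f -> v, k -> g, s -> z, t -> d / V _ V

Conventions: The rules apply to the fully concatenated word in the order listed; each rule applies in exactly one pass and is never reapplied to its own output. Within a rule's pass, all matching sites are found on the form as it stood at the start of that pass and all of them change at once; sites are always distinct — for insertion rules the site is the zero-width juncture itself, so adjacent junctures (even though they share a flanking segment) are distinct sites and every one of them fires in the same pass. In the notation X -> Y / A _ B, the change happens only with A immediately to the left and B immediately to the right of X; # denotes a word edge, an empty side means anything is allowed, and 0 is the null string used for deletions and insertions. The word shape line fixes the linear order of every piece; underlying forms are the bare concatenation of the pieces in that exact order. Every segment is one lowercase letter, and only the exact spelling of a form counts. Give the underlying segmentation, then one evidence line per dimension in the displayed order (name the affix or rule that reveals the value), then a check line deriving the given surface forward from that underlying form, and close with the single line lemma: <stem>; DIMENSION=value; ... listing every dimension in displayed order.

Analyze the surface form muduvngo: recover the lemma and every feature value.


underlying: mu-tuv-n-go
GRD=lu - signalled by the affix -n
KEL=em - signalled by the affix -go
VEL=un - signalled by the affix mu-
check: mutuvngo -> muduvngo
lemma: tuv; GRD=lu; KEL=em; VEL=un
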